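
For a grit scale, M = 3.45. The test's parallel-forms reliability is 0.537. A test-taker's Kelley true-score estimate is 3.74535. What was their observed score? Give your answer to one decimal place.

4.0

T̂ = ρX + (1 − ρ)μ  ⇒  X = (T̂ − (1 − ρ)μ) / ρ
X = (3.74535 − 0.463 × 3.45) / 0.537 = (3.74535 − 1.59735) / 0.537 = 2.14800 / 0.537 = 4.000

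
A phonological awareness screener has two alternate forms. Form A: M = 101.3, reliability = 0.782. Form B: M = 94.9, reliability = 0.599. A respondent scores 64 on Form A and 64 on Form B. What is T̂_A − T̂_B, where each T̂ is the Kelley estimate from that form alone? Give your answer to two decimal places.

T̂_A = 0.782(64) + 0.218(101.3) = 72.1314
T̂_B = 0.599(64) + 0.401(94.9) = 76.3909
T̂_A − T̂_B = -4.2595

-4.26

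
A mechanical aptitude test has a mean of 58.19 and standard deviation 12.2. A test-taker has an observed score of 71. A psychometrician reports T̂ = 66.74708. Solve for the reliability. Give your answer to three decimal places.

T̂ = ρX + (1 − ρ)μ  ⇒  T̂ − μ = ρ(X − μ)
ρ = (T̂ − μ)/(X − μ) = (66.74708 − 58.19) / (71 − 58.19) = 8.55708 / 12.81 = 0.66800

0.668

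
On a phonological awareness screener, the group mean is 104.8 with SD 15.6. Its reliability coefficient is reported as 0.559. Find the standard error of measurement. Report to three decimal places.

10.360

SEM = SD · √(1 − ρ) = 15.6 × √0.441 = 15.6 × 0.6641 = 10.3596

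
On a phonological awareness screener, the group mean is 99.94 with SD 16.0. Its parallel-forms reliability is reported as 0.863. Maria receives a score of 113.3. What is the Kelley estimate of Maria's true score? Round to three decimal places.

Weight the observed score by reliability and the mean by (1 − reliability): T̂ = 0.863·113.3 + 0.137·99.94 = 97.7779 + 13.69178 = 111.4697.

111.470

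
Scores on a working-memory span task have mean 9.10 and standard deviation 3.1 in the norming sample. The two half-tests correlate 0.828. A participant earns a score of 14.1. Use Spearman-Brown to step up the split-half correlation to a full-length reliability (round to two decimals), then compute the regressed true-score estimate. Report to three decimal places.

13.650

Spearman-Brown: ρ = 2r/(1 + r) = 2(0.828)/(1 + 0.828) = 1.6560/1.828 = 0.9059 → 0.91
T̂ = ρX + (1 − ρ)μ
  = 0.91 × 14.1 + 0.09 × 9.10
  = 12.831 + 0.8190
  = 13.6500
  ≈ 13.650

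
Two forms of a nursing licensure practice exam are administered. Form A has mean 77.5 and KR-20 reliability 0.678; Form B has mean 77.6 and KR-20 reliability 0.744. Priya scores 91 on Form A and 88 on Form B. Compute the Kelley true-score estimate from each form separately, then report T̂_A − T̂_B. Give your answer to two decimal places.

1.32

T̂_A = 0.678(91) + 0.322(77.5) = 86.6530
T̂_B = 0.744(88) + 0.256(77.6) = 85.3376
T̂_A − T̂_B = 1.3154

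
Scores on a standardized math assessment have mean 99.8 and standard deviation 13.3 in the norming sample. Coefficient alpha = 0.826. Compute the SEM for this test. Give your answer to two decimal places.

SEM = SD · √(1 − ρ) = 13.3 × √0.174 = 13.3 × 0.4171 = 5.548

5.55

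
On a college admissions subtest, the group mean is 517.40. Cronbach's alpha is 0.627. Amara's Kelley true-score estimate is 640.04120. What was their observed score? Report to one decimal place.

T̂ = ρX + (1 − ρ)μ  ⇒  X = (T̂ − (1 − ρ)μ) / ρ
X = (640.04120 − 0.373 × 517.40) / 0.627 = (640.04120 − 192.99020) / 0.627 = 447.05100 / 0.627 = 713.000

713.0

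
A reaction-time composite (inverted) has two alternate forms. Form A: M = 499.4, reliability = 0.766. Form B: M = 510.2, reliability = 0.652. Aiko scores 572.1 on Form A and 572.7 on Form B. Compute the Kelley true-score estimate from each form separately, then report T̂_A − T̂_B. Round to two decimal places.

4.14

T̂_A = 0.766(572.1) + 0.234(499.4) = 555.0882
T̂_B = 0.652(572.7) + 0.348(510.2) = 550.9500
T̂_A − T̂_B = 4.1382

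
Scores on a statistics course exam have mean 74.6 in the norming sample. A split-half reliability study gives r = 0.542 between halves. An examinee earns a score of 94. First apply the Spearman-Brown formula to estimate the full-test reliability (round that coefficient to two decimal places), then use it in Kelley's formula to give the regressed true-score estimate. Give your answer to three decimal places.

Spearman-Brown: ρ = 2r/(1 + r) = 2(0.542)/(1 + 0.542) = 1.0840/1.542 = 0.7030 → 0.70
T̂ = 0.70(94) + 0.30(74.6) = 65.80 + 22.380 = 88.1800 → 88.180

88.180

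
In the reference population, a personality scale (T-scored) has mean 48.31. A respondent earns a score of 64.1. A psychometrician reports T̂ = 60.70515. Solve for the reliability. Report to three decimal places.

T̂ = ρX + (1 − ρ)μ  ⇒  T̂ − μ = ρ(X − μ)
ρ = (T̂ − μ)/(X − μ) = (60.70515 − 48.31) / (64.1 − 48.31) = 12.39515 / 15.79 = 0.78500

0.785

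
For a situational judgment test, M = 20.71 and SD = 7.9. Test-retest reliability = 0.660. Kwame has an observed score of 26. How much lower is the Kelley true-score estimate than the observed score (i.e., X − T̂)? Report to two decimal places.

T̂ = ρX + (1 − ρ)μ
  = 0.660 × 26 + 0.340 × 20.71
  = 17.160 + 7.04140
  = 24.2014
  ≈ 24.201
X − T̂ = 26 − 24.201 = 1.799 → 1.80

1.80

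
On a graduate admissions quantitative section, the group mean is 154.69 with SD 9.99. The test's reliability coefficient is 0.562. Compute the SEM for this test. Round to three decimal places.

SEM = SD · √(1 − ρ) = 9.99 × √0.438 = 9.99 × 0.6618 = 6.6115

6.612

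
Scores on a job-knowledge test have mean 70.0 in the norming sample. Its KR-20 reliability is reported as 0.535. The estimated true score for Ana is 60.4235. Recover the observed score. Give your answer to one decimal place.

52.1

T̂ = ρX + (1 − ρ)μ  ⇒  X = (T̂ − (1 − ρ)μ) / ρ
X = (60.4235 − 0.465 × 70.0) / 0.535 = (60.4235 − 32.5500) / 0.535 = 27.8735 / 0.535 = 52.100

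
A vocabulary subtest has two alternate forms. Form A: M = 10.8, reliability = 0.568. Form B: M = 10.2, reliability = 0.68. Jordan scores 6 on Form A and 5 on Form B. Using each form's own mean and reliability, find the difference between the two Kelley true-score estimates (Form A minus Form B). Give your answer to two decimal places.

1.41

T̂_A = 0.568(6) + 0.432(10.8) = 8.0736
T̂_B = 0.68(5) + 0.32(10.2) = 6.6640
T̂_A − T̂_B = 1.4096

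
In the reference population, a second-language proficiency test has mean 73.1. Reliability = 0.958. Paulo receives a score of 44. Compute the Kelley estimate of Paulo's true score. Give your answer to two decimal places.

45.22

Weight the observed score by reliability and the mean by (1 − reliability): T̂ = 0.958·44 + 0.042·73.1 = 42.152 + 3.0702 = 45.222.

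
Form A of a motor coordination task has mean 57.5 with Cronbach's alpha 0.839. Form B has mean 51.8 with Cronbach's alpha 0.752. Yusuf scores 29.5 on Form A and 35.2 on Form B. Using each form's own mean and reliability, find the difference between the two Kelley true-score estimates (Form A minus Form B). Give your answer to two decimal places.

-5.31

T̂_A = 0.839(29.5) + 0.161(57.5) = 34.0080
T̂_B = 0.752(35.2) + 0.248(51.8) = 39.3168
T̂_A − T̂_B = -5.3088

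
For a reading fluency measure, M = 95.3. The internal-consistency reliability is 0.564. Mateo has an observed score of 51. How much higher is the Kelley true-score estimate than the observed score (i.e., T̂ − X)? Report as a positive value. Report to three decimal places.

19.315

T̂ = 0.564(51) + 0.436(95.3) = 28.764 + 41.5508 = 70.31480 → 70.3148
T̂ − X = 70.3148 − 51 = 19.3148 → 19.315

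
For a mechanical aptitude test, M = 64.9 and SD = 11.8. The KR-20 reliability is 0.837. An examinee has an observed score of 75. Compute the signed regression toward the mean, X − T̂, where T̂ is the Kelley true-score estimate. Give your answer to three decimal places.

1.646

T̂ = ρX + (1 − ρ)μ
  = 0.837 × 75 + 0.163 × 64.9
  = 62.775 + 10.5787
  = 73.35370
  ≈ 73.3537
X − T̂ = 75 − 73.3537 = 1.6463 → 1.646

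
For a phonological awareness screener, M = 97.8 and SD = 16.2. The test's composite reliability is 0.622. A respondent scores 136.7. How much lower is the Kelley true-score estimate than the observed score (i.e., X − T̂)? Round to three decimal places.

Regress the observed score toward the mean by the unreliability: T̂ = 0.622·136.7 + 0.378·97.8 = 85.0274 + 36.9684 = 121.99580.
X − T̂ = 136.7 − 121.9958 = 14.7042 → 14.704

14.704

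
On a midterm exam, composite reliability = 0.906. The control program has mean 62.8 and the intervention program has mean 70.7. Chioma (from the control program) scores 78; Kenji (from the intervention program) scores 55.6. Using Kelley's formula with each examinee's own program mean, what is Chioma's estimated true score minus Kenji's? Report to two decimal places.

19.55

T̂_Chioma = 0.906(78) + 0.094(62.8) = 76.5712
T̂_Kenji = 0.906(55.6) + 0.094(70.7) = 57.0194
Difference = 76.5712 − 57.0194 = 19.5518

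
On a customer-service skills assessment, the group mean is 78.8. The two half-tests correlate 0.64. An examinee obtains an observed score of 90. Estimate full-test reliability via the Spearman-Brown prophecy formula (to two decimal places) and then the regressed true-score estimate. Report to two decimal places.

87.54

Spearman-Brown: ρ = 2r/(1 + r) = 2(0.64)/(1 + 0.64) = 1.280/1.64 = 0.7805 → 0.78
T̂ = 0.78(90) + 0.22(78.8) = 70.20 + 17.336 = 87.536 → 87.54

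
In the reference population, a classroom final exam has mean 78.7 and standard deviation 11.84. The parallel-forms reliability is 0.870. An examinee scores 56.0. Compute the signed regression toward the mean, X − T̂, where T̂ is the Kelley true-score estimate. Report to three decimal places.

-2.951

Kelley's formula gives T̂ = 0.870·56.0 + 0.130·78.7 = 48.7200 + 10.2310 = 58.95100.
X − T̂ = 56.0 − 58.9510 = -2.9510 → -2.951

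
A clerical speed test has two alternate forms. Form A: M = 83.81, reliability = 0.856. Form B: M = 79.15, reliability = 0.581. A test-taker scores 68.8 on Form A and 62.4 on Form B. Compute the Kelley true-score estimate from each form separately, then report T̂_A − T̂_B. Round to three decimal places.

1.543

T̂_A = 0.856(68.8) + 0.144(83.81) = 70.96144
T̂_B = 0.581(62.4) + 0.419(79.15) = 69.41825
T̂_A − T̂_B = 1.54319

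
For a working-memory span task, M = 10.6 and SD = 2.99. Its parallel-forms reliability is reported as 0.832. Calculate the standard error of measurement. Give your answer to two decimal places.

1.23

SEM = SD · √(1 − ρ) = 2.99 × √0.168 = 2.99 × 0.4099 = 1.226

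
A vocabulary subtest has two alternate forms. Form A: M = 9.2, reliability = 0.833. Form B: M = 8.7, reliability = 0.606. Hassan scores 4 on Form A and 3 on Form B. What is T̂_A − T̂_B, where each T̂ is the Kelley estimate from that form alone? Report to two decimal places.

T̂_A = 0.833(4) + 0.167(9.2) = 4.8684
T̂_B = 0.606(3) + 0.394(8.7) = 5.2458
T̂_A − T̂_B = -0.3774

-0.38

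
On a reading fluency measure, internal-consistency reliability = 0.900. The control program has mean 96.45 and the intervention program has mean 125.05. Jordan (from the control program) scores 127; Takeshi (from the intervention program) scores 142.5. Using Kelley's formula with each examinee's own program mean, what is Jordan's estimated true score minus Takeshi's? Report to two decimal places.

T̂_Jordan = 0.900(127) + 0.100(96.45) = 123.9450
T̂_Takeshi = 0.900(142.5) + 0.100(125.05) = 140.7550
Difference = 123.9450 − 140.7550 = -16.8100

-16.81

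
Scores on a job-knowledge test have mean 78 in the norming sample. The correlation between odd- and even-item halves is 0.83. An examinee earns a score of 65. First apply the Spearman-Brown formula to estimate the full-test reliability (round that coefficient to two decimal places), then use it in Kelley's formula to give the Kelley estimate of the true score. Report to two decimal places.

66.17

Spearman-Brown: ρ = 2r/(1 + r) = 2(0.83)/(1 + 0.83) = 1.660/1.83 = 0.9071 → 0.91
Regress the observed score toward the mean by the unreliability: T̂ = 0.91·65 + 0.09·78 = 59.15 + 7.02 = 66.170.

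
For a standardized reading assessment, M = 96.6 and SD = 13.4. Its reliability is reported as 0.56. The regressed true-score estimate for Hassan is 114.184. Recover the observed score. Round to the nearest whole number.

T̂ = ρX + (1 − ρ)μ  ⇒  X = (T̂ − (1 − ρ)μ) / ρ
X = (114.184 − 0.44 × 96.6) / 0.56 = (114.184 − 42.504) / 0.56 = 71.680 / 0.56 = 128.00

128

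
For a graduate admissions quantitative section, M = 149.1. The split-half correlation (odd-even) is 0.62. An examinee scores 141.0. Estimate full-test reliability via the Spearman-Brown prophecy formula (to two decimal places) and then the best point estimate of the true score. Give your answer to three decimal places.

142.863

Spearman-Brown: ρ = 2r/(1 + r) = 2(0.62)/(1 + 0.62) = 1.240/1.62 = 0.7654 → 0.77
Regress the observed score toward the mean by the unreliability: T̂ = 0.77·141.0 + 0.23·149.1 = 108.570 + 34.293 = 142.8630.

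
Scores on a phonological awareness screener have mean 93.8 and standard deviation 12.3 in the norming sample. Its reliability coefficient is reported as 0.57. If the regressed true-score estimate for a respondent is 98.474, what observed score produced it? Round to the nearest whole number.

T̂ = ρX + (1 − ρ)μ  ⇒  X = (T̂ − (1 − ρ)μ) / ρ
X = (98.474 − 0.43 × 93.8) / 0.57 = (98.474 − 40.334) / 0.57 = 58.140 / 0.57 = 102.00

102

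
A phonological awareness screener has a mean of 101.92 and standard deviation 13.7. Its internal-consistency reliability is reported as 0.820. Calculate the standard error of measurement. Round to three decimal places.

5.812

SEM = SD · √(1 − ρ) = 13.7 × √0.180 = 13.7 × 0.4243 = 5.8124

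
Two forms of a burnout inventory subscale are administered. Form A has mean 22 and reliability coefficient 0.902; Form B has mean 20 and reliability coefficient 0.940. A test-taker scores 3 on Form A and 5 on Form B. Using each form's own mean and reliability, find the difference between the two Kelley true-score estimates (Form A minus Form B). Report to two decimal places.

T̂_A = 0.902(3) + 0.098(22) = 4.8620
T̂_B = 0.940(5) + 0.060(20) = 5.9000
T̂_A − T̂_B = -1.0380

-1.04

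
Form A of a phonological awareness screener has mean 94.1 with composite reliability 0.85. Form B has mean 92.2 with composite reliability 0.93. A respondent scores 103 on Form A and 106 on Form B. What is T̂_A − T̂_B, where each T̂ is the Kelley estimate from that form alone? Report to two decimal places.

-3.37

T̂_A = 0.85(103) + 0.15(94.1) = 101.6650
T̂_B = 0.93(106) + 0.07(92.2) = 105.0340
T̂_A − T̂_B = -3.3690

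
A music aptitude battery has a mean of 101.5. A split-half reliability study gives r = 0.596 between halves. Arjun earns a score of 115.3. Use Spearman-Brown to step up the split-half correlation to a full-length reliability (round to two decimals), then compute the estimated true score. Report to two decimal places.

Spearman-Brown: ρ = 2r/(1 + r) = 2(0.596)/(1 + 0.596) = 1.1920/1.596 = 0.7469 → 0.75
T̂ = 0.75(115.3) + 0.25(101.5) = 86.475 + 25.375 = 111.850 → 111.85

111.85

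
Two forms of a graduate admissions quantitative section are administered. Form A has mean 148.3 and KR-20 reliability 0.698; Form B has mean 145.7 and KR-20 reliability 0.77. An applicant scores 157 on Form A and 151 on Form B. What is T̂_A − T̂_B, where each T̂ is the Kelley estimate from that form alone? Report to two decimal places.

T̂_A = 0.698(157) + 0.302(148.3) = 154.3726
T̂_B = 0.77(151) + 0.23(145.7) = 149.7810
T̂_A − T̂_B = 4.5916

4.59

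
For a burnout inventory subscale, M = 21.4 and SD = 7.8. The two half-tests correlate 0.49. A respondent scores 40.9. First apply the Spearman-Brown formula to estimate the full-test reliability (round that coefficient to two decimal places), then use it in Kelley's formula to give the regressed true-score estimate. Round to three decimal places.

34.270

Spearman-Brown: ρ = 2r/(1 + r) = 2(0.49)/(1 + 0.49) = 0.980/1.49 = 0.6577 → 0.66
Weight the observed score by reliability and the mean by (1 − reliability): T̂ = 0.66·40.9 + 0.34·21.4 = 26.994 + 7.276 = 34.2700.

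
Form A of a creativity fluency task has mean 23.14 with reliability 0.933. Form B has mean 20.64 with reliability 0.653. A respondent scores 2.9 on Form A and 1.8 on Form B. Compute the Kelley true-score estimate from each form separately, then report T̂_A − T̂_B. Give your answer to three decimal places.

-4.081

T̂_A = 0.933(2.9) + 0.067(23.14) = 4.25608
T̂_B = 0.653(1.8) + 0.347(20.64) = 8.33748
T̂_A − T̂_B = -4.08140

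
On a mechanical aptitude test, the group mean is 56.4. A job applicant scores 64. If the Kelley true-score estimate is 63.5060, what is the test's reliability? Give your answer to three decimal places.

T̂ = ρX + (1 − ρ)μ  ⇒  T̂ − μ = ρ(X − μ)
ρ = (T̂ − μ)/(X − μ) = (63.5060 − 56.4) / (64 − 56.4) = 7.1060 / 7.6 = 0.93500

0.935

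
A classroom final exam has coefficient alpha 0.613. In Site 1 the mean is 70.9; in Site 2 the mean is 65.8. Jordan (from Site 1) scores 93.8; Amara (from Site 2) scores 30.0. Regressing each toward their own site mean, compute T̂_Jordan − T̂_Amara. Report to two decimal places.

41.08

T̂_Jordan = 0.613(93.8) + 0.387(70.9) = 84.9377
T̂_Amara = 0.613(30.0) + 0.387(65.8) = 43.8546
Difference = 84.9377 − 43.8546 = 41.0831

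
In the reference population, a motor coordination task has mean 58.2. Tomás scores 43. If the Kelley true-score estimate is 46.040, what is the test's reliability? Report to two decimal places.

0.80

T̂ = ρX + (1 − ρ)μ  ⇒  T̂ − μ = ρ(X − μ)
ρ = (T̂ − μ)/(X − μ) = (46.040 − 58.2) / (43 − 58.2) = -12.160 / -15.2 = 0.8000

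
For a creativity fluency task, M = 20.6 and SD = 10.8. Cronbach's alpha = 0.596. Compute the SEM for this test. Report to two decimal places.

6.86

SEM = SD · √(1 − ρ) = 10.8 × √0.404 = 10.8 × 0.6356 = 6.865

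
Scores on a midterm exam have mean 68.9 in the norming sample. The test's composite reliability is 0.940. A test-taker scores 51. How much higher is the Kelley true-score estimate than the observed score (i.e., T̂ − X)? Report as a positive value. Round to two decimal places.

1.07

T̂ = ρX + (1 − ρ)μ
  = 0.940 × 51 + 0.060 × 68.9
  = 47.940 + 4.1340
  = 52.0740
  ≈ 52.074
T̂ − X = 52.074 − 51 = 1.074 → 1.07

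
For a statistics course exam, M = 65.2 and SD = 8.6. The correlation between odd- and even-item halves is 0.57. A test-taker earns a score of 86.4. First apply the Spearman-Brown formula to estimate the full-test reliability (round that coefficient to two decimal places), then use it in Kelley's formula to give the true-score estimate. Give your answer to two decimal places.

80.68

Spearman-Brown: ρ = 2r/(1 + r) = 2(0.57)/(1 + 0.57) = 1.140/1.57 = 0.7261 → 0.73
T̂ = 0.73(86.4) + 0.27(65.2) = 63.072 + 17.604 = 80.676 → 80.68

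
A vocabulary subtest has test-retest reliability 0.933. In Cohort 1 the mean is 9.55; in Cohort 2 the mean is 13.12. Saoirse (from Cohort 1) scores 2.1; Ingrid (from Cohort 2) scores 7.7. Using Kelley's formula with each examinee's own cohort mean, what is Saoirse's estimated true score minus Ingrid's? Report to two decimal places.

-5.46

T̂_Saoirse = 0.933(2.1) + 0.067(9.55) = 2.5991
T̂_Ingrid = 0.933(7.7) + 0.067(13.12) = 8.0631
Difference = 2.5991 − 8.0631 = -5.4640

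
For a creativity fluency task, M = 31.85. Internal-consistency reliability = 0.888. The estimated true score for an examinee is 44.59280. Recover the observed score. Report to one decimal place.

T̂ = ρX + (1 − ρ)μ  ⇒  X = (T̂ − (1 − ρ)μ) / ρ
X = (44.59280 − 0.112 × 31.85) / 0.888 = (44.59280 − 3.56720) / 0.888 = 41.02560 / 0.888 = 46.200

46.2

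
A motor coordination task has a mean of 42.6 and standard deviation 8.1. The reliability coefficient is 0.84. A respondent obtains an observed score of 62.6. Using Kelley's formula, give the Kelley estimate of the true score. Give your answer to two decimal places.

59.40

T̂ = 0.84(62.6) + 0.16(42.6) = 52.584 + 6.816 = 59.400 → 59.40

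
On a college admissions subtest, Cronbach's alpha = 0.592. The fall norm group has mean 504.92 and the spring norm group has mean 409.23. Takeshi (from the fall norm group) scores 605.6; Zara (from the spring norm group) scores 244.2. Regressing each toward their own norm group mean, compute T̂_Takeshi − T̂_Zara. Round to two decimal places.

252.99

T̂_Takeshi = 0.592(605.6) + 0.408(504.92) = 564.5226
T̂_Zara = 0.592(244.2) + 0.408(409.23) = 311.5322
Difference = 564.5226 − 311.5322 = 252.9903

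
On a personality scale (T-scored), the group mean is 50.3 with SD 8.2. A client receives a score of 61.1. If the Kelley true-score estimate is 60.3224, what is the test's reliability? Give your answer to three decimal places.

T̂ = ρX + (1 − ρ)μ  ⇒  T̂ − μ = ρ(X − μ)
ρ = (T̂ − μ)/(X − μ) = (60.3224 − 50.3) / (61.1 − 50.3) = 10.0224 / 10.8 = 0.92800

0.928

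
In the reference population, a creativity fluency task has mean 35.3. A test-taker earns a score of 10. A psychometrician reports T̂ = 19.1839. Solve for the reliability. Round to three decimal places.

0.637

T̂ = ρX + (1 − ρ)μ  ⇒  T̂ − μ = ρ(X − μ)
ρ = (T̂ − μ)/(X − μ) = (19.1839 − 35.3) / (10 − 35.3) = -16.1161 / -25.3 = 0.63700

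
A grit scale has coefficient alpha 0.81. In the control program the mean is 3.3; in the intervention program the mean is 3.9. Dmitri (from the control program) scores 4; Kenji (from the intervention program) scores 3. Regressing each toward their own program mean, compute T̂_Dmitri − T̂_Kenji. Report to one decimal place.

0.7

T̂_Dmitri = 0.81(4) + 0.19(3.3) = 3.867
T̂_Kenji = 0.81(3) + 0.19(3.9) = 3.171
Difference = 3.867 − 3.171 = 0.696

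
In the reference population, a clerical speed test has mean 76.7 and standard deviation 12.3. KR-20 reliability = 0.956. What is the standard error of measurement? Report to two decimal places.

2.58

SEM = SD · √(1 − ρ) = 12.3 × √0.044 = 12.3 × 0.2098 = 2.580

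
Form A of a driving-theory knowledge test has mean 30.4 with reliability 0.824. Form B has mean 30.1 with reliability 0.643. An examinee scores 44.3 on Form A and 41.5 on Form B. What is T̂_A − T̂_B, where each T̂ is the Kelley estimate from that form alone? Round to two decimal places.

T̂_A = 0.824(44.3) + 0.176(30.4) = 41.8536
T̂_B = 0.643(41.5) + 0.357(30.1) = 37.4302
T̂_A − T̂_B = 4.4234

4.42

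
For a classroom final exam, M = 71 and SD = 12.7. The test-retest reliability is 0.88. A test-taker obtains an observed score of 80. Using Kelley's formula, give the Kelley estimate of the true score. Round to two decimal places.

78.92

T̂ = ρX + (1 − ρ)μ
  = 0.88 × 80 + 0.12 × 71
  = 70.40 + 8.52
  = 78.920
  ≈ 78.92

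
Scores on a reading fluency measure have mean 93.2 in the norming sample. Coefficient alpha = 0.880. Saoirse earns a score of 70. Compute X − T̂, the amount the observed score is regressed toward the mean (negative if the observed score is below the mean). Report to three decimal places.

-2.784

T̂ = 0.880(70) + 0.120(93.2) = 61.600 + 11.1840 = 72.78400 → 72.7840
X − T̂ = 70 − 72.7840 = -2.7840 → -2.784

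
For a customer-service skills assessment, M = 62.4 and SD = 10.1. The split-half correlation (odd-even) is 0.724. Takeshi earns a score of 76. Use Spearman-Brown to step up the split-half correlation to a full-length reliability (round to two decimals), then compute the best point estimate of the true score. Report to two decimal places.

73.82

Spearman-Brown: ρ = 2r/(1 + r) = 2(0.724)/(1 + 0.724) = 1.4480/1.724 = 0.8399 → 0.84
T̂ = ρX + (1 − ρ)μ
  = 0.84 × 76 + 0.16 × 62.4
  = 63.84 + 9.984
  = 73.824
  ≈ 73.82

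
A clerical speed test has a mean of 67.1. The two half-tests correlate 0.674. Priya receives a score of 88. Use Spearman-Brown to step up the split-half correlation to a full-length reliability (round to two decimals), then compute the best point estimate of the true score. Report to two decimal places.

Spearman-Brown: ρ = 2r/(1 + r) = 2(0.674)/(1 + 0.674) = 1.3480/1.674 = 0.8053 → 0.81
T̂ = ρX + (1 − ρ)μ
  = 0.81 × 88 + 0.19 × 67.1
  = 71.28 + 12.749
  = 84.029
  ≈ 84.03

84.03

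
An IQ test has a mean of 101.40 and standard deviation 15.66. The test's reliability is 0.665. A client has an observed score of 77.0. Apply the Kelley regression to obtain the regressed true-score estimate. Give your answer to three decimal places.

85.174

T̂ = 0.665(77.0) + 0.335(101.40) = 51.2050 + 33.96900 = 85.1740 → 85.174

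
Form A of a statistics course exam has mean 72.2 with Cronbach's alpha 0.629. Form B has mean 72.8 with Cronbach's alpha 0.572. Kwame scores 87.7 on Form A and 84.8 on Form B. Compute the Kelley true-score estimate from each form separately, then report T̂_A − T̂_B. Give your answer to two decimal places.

2.29

T̂_A = 0.629(87.7) + 0.371(72.2) = 81.9495
T̂_B = 0.572(84.8) + 0.428(72.8) = 79.6640
T̂_A − T̂_B = 2.2855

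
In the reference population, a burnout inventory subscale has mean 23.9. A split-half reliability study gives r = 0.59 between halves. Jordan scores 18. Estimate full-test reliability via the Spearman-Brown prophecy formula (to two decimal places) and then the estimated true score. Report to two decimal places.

19.53

Spearman-Brown: ρ = 2r/(1 + r) = 2(0.59)/(1 + 0.59) = 1.180/1.59 = 0.7421 → 0.74
T̂ = ρX + (1 − ρ)μ
  = 0.74 × 18 + 0.26 × 23.9
  = 13.32 + 6.214
  = 19.534
  ≈ 19.53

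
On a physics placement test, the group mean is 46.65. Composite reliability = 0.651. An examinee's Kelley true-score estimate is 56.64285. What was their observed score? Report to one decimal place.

T̂ = ρX + (1 − ρ)μ  ⇒  X = (T̂ − (1 − ρ)μ) / ρ
X = (56.64285 − 0.349 × 46.65) / 0.651 = (56.64285 − 16.28085) / 0.651 = 40.36200 / 0.651 = 62.000

62.0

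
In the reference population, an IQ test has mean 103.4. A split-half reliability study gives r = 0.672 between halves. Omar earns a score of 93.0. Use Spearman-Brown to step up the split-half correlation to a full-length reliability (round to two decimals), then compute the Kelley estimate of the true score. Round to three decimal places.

95.080

Spearman-Brown: ρ = 2r/(1 + r) = 2(0.672)/(1 + 0.672) = 1.3440/1.672 = 0.8038 → 0.80
T̂ = ρX + (1 − ρ)μ
  = 0.80 × 93.0 + 0.20 × 103.4
  = 74.400 + 20.680
  = 95.0800
  ≈ 95.080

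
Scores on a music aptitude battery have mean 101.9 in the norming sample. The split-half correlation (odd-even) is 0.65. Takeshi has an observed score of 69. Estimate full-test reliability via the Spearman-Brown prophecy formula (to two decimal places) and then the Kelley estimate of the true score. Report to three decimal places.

75.909

Spearman-Brown: ρ = 2r/(1 + r) = 2(0.65)/(1 + 0.65) = 1.300/1.65 = 0.7879 → 0.79
Regress the observed score toward the mean by the unreliability: T̂ = 0.79·69 + 0.21·101.9 = 54.51 + 21.399 = 75.9090.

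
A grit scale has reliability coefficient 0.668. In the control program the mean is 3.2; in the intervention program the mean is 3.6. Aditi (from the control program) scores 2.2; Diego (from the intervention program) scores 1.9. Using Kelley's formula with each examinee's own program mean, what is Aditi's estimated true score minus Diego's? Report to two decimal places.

0.07

T̂_Aditi = 0.668(2.2) + 0.332(3.2) = 2.5320
T̂_Diego = 0.668(1.9) + 0.332(3.6) = 2.4644
Difference = 2.5320 − 2.4644 = 0.0676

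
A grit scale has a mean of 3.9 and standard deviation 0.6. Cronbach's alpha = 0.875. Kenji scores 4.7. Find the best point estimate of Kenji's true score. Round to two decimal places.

T̂ = ρX + (1 − ρ)μ
  = 0.875 × 4.7 + 0.125 × 3.9
  = 4.1125 + 0.4875
  = 4.600
  ≈ 4.60

4.60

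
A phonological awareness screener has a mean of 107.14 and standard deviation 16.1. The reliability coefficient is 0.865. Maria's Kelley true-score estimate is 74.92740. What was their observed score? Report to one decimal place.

69.9

T̂ = ρX + (1 − ρ)μ  ⇒  X = (T̂ − (1 − ρ)μ) / ρ
X = (74.92740 − 0.135 × 107.14) / 0.865 = (74.92740 − 14.46390) / 0.865 = 60.46350 / 0.865 = 69.900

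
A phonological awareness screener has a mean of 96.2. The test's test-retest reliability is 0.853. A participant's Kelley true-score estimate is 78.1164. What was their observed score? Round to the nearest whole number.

75

T̂ = ρX + (1 − ρ)μ  ⇒  X = (T̂ − (1 − ρ)μ) / ρ
X = (78.1164 − 0.147 × 96.2) / 0.853 = (78.1164 − 14.1414) / 0.853 = 63.9750 / 0.853 = 75.00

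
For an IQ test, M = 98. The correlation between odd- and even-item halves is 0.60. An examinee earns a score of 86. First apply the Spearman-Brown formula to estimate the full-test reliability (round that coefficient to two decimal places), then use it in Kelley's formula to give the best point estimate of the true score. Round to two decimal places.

Spearman-Brown: ρ = 2r/(1 + r) = 2(0.60)/(1 + 0.60) = 1.200/1.60 = 0.7500 → 0.75
T̂ = ρX + (1 − ρ)μ
  = 0.75 × 86 + 0.25 × 98
  = 64.50 + 24.50
  = 89.000
  ≈ 89.00

89.00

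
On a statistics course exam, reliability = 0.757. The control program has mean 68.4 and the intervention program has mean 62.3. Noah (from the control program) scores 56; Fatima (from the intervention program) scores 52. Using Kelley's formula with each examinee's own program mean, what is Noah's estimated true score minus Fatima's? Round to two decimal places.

4.51

T̂_Noah = 0.757(56) + 0.243(68.4) = 59.0132
T̂_Fatima = 0.757(52) + 0.243(62.3) = 54.5029
Difference = 59.0132 − 54.5029 = 4.5103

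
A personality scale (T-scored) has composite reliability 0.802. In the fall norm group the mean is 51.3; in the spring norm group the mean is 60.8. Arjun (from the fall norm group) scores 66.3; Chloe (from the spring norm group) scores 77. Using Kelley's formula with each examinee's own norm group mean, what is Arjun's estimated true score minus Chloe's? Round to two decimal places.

-10.46

T̂_Arjun = 0.802(66.3) + 0.198(51.3) = 63.3300
T̂_Chloe = 0.802(77) + 0.198(60.8) = 73.7924
Difference = 63.3300 − 73.7924 = -10.4624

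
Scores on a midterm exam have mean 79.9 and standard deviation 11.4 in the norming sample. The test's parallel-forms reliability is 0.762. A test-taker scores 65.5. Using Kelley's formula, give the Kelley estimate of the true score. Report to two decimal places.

68.93

T̂ = 0.762(65.5) + 0.238(79.9) = 49.9110 + 19.0162 = 68.927 → 68.93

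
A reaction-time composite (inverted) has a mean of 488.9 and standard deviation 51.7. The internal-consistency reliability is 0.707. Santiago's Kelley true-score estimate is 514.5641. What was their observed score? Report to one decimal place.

T̂ = ρX + (1 − ρ)μ  ⇒  X = (T̂ − (1 − ρ)μ) / ρ
X = (514.5641 − 0.293 × 488.9) / 0.707 = (514.5641 − 143.2477) / 0.707 = 371.3164 / 0.707 = 525.200

525.2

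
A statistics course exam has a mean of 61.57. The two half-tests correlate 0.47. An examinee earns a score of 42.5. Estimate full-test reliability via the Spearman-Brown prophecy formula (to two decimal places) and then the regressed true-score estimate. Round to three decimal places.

Spearman-Brown: ρ = 2r/(1 + r) = 2(0.47)/(1 + 0.47) = 0.940/1.47 = 0.6395 → 0.64
T̂ = ρX + (1 − ρ)μ
  = 0.64 × 42.5 + 0.36 × 61.57
  = 27.200 + 22.1652
  = 49.3652
  ≈ 49.365

49.365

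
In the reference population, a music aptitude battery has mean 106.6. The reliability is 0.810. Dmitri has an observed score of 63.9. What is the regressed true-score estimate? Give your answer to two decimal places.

72.01

Weight the observed score by reliability and the mean by (1 − reliability): T̂ = 0.810·63.9 + 0.190·106.6 = 51.7590 + 20.2540 = 72.013.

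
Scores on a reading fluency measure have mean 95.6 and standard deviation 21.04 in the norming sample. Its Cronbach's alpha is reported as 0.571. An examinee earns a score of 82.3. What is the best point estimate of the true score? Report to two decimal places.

88.01

Weight the observed score by reliability and the mean by (1 − reliability): T̂ = 0.571·82.3 + 0.429·95.6 = 46.9933 + 41.0124 = 88.006.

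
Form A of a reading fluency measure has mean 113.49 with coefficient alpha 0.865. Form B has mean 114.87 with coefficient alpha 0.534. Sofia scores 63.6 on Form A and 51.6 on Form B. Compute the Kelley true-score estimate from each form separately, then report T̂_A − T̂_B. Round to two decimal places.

-10.75

T̂_A = 0.865(63.6) + 0.135(113.49) = 70.3351
T̂_B = 0.534(51.6) + 0.466(114.87) = 81.0838
T̂_A − T̂_B = -10.7487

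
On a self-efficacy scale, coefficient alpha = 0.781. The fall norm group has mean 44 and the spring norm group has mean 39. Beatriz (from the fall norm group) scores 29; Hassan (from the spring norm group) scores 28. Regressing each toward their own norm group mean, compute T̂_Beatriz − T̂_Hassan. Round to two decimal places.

1.88

T̂_Beatriz = 0.781(29) + 0.219(44) = 32.2850
T̂_Hassan = 0.781(28) + 0.219(39) = 30.4090
Difference = 32.2850 − 30.4090 = 1.8760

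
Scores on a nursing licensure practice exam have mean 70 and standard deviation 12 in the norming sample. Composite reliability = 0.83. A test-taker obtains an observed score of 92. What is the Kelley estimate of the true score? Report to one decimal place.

88.3

T̂ = ρX + (1 − ρ)μ
  = 0.83 × 92 + 0.17 × 70
  = 76.36 + 11.90
  = 88.26
  ≈ 88.3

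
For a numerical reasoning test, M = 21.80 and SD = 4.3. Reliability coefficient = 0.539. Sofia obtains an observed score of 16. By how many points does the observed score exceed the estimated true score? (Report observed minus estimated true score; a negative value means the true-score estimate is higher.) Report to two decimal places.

T̂ = ρX + (1 − ρ)μ
  = 0.539 × 16 + 0.461 × 21.80
  = 8.624 + 10.04980
  = 18.6738
  ≈ 18.674
X − T̂ = 16 − 18.674 = -2.674 → -2.67

-2.67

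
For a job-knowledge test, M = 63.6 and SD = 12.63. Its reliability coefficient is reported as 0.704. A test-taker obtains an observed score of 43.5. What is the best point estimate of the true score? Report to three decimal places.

T̂ = 0.704(43.5) + 0.296(63.6) = 30.6240 + 18.8256 = 49.4496 → 49.450

49.450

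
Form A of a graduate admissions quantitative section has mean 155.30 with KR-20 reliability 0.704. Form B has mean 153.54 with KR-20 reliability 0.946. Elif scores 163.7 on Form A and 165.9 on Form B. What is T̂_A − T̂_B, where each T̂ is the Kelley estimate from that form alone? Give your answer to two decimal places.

T̂_A = 0.704(163.7) + 0.296(155.30) = 161.2136
T̂_B = 0.946(165.9) + 0.054(153.54) = 165.2326
T̂_A − T̂_B = -4.0190

-4.02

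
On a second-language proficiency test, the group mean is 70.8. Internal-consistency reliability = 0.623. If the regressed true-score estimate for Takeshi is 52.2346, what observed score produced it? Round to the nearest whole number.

T̂ = ρX + (1 − ρ)μ  ⇒  X = (T̂ − (1 − ρ)μ) / ρ
X = (52.2346 − 0.377 × 70.8) / 0.623 = (52.2346 − 26.6916) / 0.623 = 25.5430 / 0.623 = 41.00

41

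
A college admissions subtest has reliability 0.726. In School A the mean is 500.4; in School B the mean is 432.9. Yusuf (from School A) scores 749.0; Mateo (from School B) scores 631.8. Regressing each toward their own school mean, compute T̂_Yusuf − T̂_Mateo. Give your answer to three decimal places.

T̂_Yusuf = 0.726(749.0) + 0.274(500.4) = 680.88360
T̂_Mateo = 0.726(631.8) + 0.274(432.9) = 577.30140
Difference = 680.88360 − 577.30140 = 103.58220

103.582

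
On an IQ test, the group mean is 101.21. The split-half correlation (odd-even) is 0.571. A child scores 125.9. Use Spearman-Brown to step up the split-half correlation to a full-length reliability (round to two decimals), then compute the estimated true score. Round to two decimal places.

Spearman-Brown: ρ = 2r/(1 + r) = 2(0.571)/(1 + 0.571) = 1.1420/1.571 = 0.7269 → 0.73
T̂ = ρX + (1 − ρ)μ
  = 0.73 × 125.9 + 0.27 × 101.21
  = 91.907 + 27.3267
  = 119.234
  ≈ 119.23

119.23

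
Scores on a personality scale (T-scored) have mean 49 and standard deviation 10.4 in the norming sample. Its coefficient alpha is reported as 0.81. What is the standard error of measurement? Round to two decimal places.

4.53

SEM = SD · √(1 − ρ) = 10.4 × √0.19 = 10.4 × 0.4359 = 4.533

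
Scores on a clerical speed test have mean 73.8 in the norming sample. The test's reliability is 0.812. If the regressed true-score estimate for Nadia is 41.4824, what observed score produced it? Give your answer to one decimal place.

34.0

T̂ = ρX + (1 − ρ)μ  ⇒  X = (T̂ − (1 − ρ)μ) / ρ
X = (41.4824 − 0.188 × 73.8) / 0.812 = (41.4824 − 13.8744) / 0.812 = 27.6080 / 0.812 = 34.000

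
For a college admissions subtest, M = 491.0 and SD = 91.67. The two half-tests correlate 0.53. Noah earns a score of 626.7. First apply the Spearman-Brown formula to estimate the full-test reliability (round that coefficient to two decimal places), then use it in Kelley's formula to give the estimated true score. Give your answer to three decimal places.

Spearman-Brown: ρ = 2r/(1 + r) = 2(0.53)/(1 + 0.53) = 1.060/1.53 = 0.6928 → 0.69
T̂ = 0.69(626.7) + 0.31(491.0) = 432.423 + 152.210 = 584.6330 → 584.633

584.633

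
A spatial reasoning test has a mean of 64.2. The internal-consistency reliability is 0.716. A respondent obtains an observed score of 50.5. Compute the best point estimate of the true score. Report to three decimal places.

54.391

Kelley's formula gives T̂ = 0.716·50.5 + 0.284·64.2 = 36.1580 + 18.2328 = 54.3908.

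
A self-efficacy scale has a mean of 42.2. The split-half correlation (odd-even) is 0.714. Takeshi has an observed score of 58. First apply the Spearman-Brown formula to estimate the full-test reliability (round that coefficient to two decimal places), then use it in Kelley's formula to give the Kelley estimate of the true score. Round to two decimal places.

Spearman-Brown: ρ = 2r/(1 + r) = 2(0.714)/(1 + 0.714) = 1.4280/1.714 = 0.8331 → 0.83
T̂ = 0.83(58) + 0.17(42.2) = 48.14 + 7.174 = 55.314 → 55.31

55.31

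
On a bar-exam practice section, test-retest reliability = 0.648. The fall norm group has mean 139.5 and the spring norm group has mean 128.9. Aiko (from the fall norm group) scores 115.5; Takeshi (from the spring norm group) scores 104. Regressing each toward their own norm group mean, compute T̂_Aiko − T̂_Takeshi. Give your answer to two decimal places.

T̂_Aiko = 0.648(115.5) + 0.352(139.5) = 123.9480
T̂_Takeshi = 0.648(104) + 0.352(128.9) = 112.7648
Difference = 123.9480 − 112.7648 = 11.1832

11.18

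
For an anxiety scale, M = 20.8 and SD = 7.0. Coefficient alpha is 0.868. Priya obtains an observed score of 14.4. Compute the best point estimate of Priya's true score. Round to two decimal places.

15.24

T̂ = ρX + (1 − ρ)μ
  = 0.868 × 14.4 + 0.132 × 20.8
  = 12.4992 + 2.7456
  = 15.245
  ≈ 15.24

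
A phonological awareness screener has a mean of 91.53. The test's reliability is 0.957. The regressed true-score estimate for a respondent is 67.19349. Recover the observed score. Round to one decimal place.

T̂ = ρX + (1 − ρ)μ  ⇒  X = (T̂ − (1 − ρ)μ) / ρ
X = (67.19349 − 0.043 × 91.53) / 0.957 = (67.19349 − 3.93579) / 0.957 = 63.25770 / 0.957 = 66.100

66.1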